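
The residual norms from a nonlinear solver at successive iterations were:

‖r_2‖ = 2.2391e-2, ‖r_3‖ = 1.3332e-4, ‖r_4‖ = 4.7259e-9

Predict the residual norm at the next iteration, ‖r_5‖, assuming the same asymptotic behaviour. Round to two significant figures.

5.9e-18

First estimate the order: p ≈ ln(‖r_4‖/‖r_3‖) / ln(‖r_3‖/‖r_2‖) = ln(4.7259e-9/1.3332e-4)/ln(1.3332e-4/2.2391e-2) = ln(3.54478e-05)/ln(0.00595418) ≈ 2.0000.
Then ‖r_5‖ ≈ ‖r_4‖·(‖r_4‖/‖r_3‖)^p = 4.7259e-9·(3.54478e-05)^2.0000 = 4.7259e-9·1.25655e-09 ≈ 5.938e-18.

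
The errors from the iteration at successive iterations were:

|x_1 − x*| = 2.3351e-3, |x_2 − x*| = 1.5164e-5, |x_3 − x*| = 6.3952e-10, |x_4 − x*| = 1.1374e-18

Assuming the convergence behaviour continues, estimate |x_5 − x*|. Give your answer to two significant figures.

3.6e-36

First estimate the order: p ≈ ln(|x_4 − x*|/|x_3 − x*|) / ln(|x_3 − x*|/|x_2 − x*|) = ln(1.1374e-18/6.3952e-10)/ln(6.3952e-10/1.5164e-5) = ln(1.77852e-09)/ln(4.21736e-05) ≈ 2.0000.
Then |x_5 − x*| ≈ |x_4 − x*|·(|x_4 − x*|/|x_3 − x*|)^p = 1.1374e-18·(1.77852e-09)^2.0000 = 1.1374e-18·3.16313e-18 ≈ 3.598e-36.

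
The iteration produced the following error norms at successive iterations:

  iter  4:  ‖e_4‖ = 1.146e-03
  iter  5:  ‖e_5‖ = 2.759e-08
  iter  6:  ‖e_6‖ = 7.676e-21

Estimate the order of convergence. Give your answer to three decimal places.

2.719

p ≈ ln(‖e_6‖/‖e_5‖) / ln(‖e_5‖/‖e_4‖)
  = ln(7.676e-21/2.759e-08) / ln(2.759e-08/1.146e-03)
  = ln(2.78217e-13) / ln(2.4075e-05)
  = -28.910375 / -10.634337 ≈ 2.718587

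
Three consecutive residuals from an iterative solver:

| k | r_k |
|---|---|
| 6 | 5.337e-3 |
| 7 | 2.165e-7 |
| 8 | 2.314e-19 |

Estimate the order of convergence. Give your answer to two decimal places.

p ≈ ln(r_8/r_7) / ln(r_7/r_6)
  = ln(2.314e-19/2.165e-7) / ln(2.165e-7/5.337e-3)
  = ln(1.06882e-12) / ln(4.05659e-05)
  = -27.56447 / -10.11258 ≈ 2.72576

2.73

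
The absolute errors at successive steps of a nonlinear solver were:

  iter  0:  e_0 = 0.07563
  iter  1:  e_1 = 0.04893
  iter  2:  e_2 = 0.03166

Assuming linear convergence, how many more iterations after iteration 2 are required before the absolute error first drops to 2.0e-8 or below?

Rate ρ ≈ e_2/e_1 = 0.03166/0.04893 = 0.6470.
After j more steps, e_{2+j} ≈ 0.03166·ρ^j; need ρ^j ≤ 2.0e-8/0.03166 = 6.31712e-07.
j ≥ ln(6.31712e-07)/ln(0.6470) = -14.2748/-0.43541 = 32.785.
So 33 more iterations are needed.

33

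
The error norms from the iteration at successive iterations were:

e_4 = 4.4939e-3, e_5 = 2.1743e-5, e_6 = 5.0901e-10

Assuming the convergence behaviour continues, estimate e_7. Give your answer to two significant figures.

First estimate the order: p ≈ ln(e_6/e_5) / ln(e_5/e_4) = ln(5.0901e-10/2.1743e-5)/ln(2.1743e-5/4.4939e-3) = ln(2.34103e-05)/ln(0.00483834) ≈ 2.0000.
Then e_7 ≈ e_6·(e_6/e_5)^p = 5.0901e-10·(2.34103e-05)^2.0000 = 5.0901e-10·5.48042e-10 ≈ 2.79e-19.

2.8e-19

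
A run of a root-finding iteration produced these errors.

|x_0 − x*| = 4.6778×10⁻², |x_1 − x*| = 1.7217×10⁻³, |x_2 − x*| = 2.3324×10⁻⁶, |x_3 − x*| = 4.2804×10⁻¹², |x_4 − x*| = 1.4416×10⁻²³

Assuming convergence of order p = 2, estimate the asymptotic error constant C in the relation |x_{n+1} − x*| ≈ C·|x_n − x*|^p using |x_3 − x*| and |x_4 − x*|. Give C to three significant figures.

0.787

C ≈ |x_4 − x*| / |x_3 − x*|^2
  = 1.4416×10⁻²³ / (4.2804×10⁻¹²)^2
  = 1.4416×10⁻²³ / 1.83218e-23 ≈ 0.78682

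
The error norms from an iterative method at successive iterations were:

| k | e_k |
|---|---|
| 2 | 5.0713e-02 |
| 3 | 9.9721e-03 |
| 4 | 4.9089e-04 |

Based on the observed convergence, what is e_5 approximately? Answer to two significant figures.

First estimate the order: p ≈ ln(e_4/e_3) / ln(e_3/e_2) = ln(4.9089e-04/9.9721e-03)/ln(9.9721e-03/5.0713e-02) = ln(0.0492263)/ln(0.196638) ≈ 1.8515.
Then e_5 ≈ e_4·(e_4/e_3)^p = 4.9089e-04·(0.0492263)^1.8515 = 4.9089e-04·0.00378968 ≈ 1.86e-06.

1.9e-6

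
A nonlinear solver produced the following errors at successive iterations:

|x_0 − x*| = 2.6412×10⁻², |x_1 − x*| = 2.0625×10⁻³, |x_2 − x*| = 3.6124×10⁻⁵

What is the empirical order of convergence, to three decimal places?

1.586

p ≈ ln(|x_2 − x*|/|x_1 − x*|) / ln(|x_1 − x*|/|x_0 − x*|)
  = ln(3.6124×10⁻⁵/2.0625×10⁻³) / ln(2.0625×10⁻³/2.6412×10⁻²)
  = ln(0.0175147) / ln(0.0780895)
  = -4.044715 / -2.549900 ≈ 1.586225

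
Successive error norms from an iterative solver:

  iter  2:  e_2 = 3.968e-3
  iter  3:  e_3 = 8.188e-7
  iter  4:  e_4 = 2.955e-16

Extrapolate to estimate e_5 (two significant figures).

First estimate the order: p ≈ ln(e_4/e_3) / ln(e_3/e_2) = ln(2.955e-16/8.188e-7)/ln(8.188e-7/3.968e-3) = ln(3.60894e-10)/ln(0.000206351) ≈ 2.5622.
Then e_5 ≈ e_4·(e_4/e_3)^p = 2.955e-16·(3.60894e-10)^2.5622 = 2.955e-16·6.39909e-25 ≈ 1.891e-40.

1.9e-40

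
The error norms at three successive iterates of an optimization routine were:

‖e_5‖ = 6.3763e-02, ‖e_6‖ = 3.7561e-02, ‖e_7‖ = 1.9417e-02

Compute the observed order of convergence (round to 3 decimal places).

p ≈ ln(‖e_7‖/‖e_6‖) / ln(‖e_6‖/‖e_5‖)
  = ln(1.9417e-02/3.7561e-02) / ln(3.7561e-02/6.3763e-02)
  = ln(0.516946) / ln(0.589072)
  = -0.659817 / -0.529207 ≈ 1.246803

1.247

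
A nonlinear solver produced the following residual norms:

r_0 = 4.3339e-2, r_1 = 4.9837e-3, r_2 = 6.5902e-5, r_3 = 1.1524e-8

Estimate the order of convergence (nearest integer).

Consecutive ratios: r_3/r_2 = 1.1524e-8/6.5902e-5 = 0.000174866, r_2/r_1 = 6.5902e-5/4.9837e-3 = 0.0132235.
p ≈ ln(0.000174866)/ln(0.0132235) = -8.6515/-4.3258 ≈ 2.00.
So the convergence is quadratic (order 2).

2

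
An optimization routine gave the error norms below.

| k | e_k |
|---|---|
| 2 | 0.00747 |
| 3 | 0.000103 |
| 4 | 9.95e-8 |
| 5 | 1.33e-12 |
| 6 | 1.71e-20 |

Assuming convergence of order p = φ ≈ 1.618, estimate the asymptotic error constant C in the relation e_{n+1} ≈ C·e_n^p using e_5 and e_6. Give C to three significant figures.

0.281

C ≈ e_6 / e_5^1.618
  = 1.71e-20 / (1.33e-12)^1.618
  = 1.71e-20 / 6.08684e-20 ≈ 0.28093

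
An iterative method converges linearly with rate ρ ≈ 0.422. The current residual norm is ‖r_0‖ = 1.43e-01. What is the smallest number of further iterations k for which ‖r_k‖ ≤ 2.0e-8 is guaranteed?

After k steps, ‖r_k‖ ≈ 1.43e-01·0.422^k.
Need 0.422^k ≤ 2.0e-8/1.43e-01 = 1.3986e-07.
k ≥ ln(1.3986e-07)/ln(0.422) = -15.7826/-0.86275 = 18.293.
Smallest integer k = 19.

19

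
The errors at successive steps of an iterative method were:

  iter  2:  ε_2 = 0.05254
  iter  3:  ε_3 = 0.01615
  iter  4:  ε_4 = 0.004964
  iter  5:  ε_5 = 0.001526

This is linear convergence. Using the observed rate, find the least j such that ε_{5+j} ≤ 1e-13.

20

Rate ρ ≈ ε_5/ε_4 = 0.001526/0.004964 = 0.3074.
After j more steps, ε_{5+j} ≈ 0.001526·ρ^j; need ρ^j ≤ 1e-13/0.001526 = 6.55308e-11.
j ≥ ln(6.55308e-11)/ln(0.3074) = -23.4485/-1.17961 = 19.878.
So 20 more iterations are needed.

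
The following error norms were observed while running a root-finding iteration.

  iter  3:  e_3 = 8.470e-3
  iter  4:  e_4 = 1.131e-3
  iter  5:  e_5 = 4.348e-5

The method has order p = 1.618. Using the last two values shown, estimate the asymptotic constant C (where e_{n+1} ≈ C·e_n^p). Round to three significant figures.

2.55

C ≈ e_5 / e_4^1.618
  = 4.348e-5 / (1.131e-3)^1.618
  = 4.348e-5 / 1.70806e-05 ≈ 2.5456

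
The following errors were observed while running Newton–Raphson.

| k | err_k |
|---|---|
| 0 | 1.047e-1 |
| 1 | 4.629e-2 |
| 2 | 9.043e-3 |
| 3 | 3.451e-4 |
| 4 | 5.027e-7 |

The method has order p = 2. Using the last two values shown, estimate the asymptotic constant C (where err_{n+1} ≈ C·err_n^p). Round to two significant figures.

4.2

C ≈ err_4 / err_3^2
  = 5.027e-7 / (3.451e-4)^2
  = 5.027e-7 / 1.19094e-07 ≈ 4.221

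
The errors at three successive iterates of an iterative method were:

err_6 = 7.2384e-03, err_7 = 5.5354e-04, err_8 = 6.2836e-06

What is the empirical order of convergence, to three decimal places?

p ≈ ln(err_8/err_7) / ln(err_7/err_6)
  = ln(6.2836e-06/5.5354e-04) / ln(5.5354e-04/7.2384e-03)
  = ln(0.0113517) / ln(0.0764727)
  = -4.478388 / -2.570821 ≈ 1.742007

1.742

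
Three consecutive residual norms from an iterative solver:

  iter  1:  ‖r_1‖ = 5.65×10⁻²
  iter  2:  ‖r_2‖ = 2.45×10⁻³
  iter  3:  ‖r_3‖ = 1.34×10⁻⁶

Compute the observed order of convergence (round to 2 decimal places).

2.39

p ≈ ln(‖r_3‖/‖r_2‖) / ln(‖r_2‖/‖r_1‖)
  = ln(1.34×10⁻⁶/2.45×10⁻³) / ln(2.45×10⁻³/5.65×10⁻²)
  = ln(0.000546939) / ln(0.0433628)
  = -7.51117 / -3.13815 ≈ 2.39350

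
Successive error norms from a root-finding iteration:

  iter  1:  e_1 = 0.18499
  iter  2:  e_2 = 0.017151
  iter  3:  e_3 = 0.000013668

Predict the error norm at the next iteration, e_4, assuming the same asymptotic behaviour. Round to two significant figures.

6.9e-15

First estimate the order: p ≈ ln(e_3/e_2) / ln(e_2/e_1) = ln(0.000013668/0.017151)/ln(0.017151/0.18499) = ln(0.000796921)/ln(0.0927131) ≈ 3.0000.
Then e_4 ≈ e_3·(e_3/e_2)^p = 0.000013668·(0.000796921)^3.0000 = 0.000013668·5.06111e-10 ≈ 6.918e-15.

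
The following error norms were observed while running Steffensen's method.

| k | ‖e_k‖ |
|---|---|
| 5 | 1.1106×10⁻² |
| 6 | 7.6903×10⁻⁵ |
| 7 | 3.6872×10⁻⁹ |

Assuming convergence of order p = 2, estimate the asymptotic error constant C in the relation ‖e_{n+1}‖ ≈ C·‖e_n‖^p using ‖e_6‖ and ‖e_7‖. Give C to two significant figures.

0.62

C ≈ ‖e_7‖ / ‖e_6‖^2
  = 3.6872×10⁻⁹ / (7.6903×10⁻⁵)^2
  = 3.6872×10⁻⁹ / 5.91407e-09 ≈ 0.62346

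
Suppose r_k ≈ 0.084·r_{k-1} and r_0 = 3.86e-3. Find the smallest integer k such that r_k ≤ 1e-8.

After k steps, r_k ≈ 3.86e-3·0.084^k.
Need 0.084^k ≤ 1e-8/3.86e-3 = 2.59067e-06.
k ≥ ln(2.59067e-06)/ln(0.084) = -12.8636/-2.47694 = 5.193.
Smallest integer k = 6.

6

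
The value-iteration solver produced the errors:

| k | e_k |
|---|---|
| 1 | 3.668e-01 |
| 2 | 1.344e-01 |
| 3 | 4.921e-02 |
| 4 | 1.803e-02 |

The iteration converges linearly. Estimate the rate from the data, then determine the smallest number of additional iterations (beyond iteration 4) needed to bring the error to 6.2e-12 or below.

Rate ρ ≈ e_4/e_3 = 1.803e-02/4.921e-02 = 0.3664.
After j more steps, e_{4+j} ≈ 1.803e-02·ρ^j; need ρ^j ≤ 6.2e-12/1.803e-02 = 3.43871e-10.
j ≥ ln(3.43871e-10)/ln(0.3664) = -21.7908/-1.00403 = 21.703.
So 22 more iterations are needed.

22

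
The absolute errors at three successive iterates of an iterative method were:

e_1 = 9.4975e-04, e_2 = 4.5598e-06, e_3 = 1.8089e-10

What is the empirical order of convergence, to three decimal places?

1.898

p ≈ ln(e_3/e_2) / ln(e_2/e_1)
  = ln(1.8089e-10/4.5598e-06) / ln(4.5598e-06/9.4975e-04)
  = ln(3.96706e-05) / ln(0.00480105)
  = -10.134900 / -5.338921 ≈ 1.898305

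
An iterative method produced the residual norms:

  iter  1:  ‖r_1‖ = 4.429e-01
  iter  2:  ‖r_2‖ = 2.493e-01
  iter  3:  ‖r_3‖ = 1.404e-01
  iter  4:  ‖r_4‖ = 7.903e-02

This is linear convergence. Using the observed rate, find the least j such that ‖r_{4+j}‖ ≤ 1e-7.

24

Rate ρ ≈ ‖r_4‖/‖r_3‖ = 7.903e-02/1.404e-01 = 0.5629.
After j more steps, ‖r_{4+j}‖ ≈ 7.903e-02·ρ^j; need ρ^j ≤ 1e-7/7.903e-02 = 1.26534e-06.
j ≥ ln(1.26534e-06)/ln(0.5629) = -13.5802/-0.57465 = 23.632.
So 24 more iterations are needed.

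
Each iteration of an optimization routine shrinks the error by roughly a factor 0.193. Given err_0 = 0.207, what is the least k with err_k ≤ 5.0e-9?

11

After k steps, err_k ≈ 0.207·0.193^k.
Need 0.193^k ≤ 5.0e-9/0.207 = 2.41546e-08.
k ≥ ln(2.41546e-08)/ln(0.193) = -17.5388/-1.64507 = 10.661.
Smallest integer k = 11.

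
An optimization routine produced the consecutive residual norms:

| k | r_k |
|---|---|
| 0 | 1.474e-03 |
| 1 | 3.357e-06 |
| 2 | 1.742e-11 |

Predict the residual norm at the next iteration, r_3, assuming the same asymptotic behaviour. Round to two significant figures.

First estimate the order: p ≈ ln(r_2/r_1) / ln(r_1/r_0) = ln(1.742e-11/3.357e-06)/ln(3.357e-06/1.474e-03) = ln(5.18916e-06)/ln(0.00227748) ≈ 1.9999.
Then r_3 ≈ r_2·(r_2/r_1)^p = 1.742e-11·(5.18916e-06)^1.9999 = 1.742e-11·2.69602e-11 ≈ 4.696e-22.

4.7e-22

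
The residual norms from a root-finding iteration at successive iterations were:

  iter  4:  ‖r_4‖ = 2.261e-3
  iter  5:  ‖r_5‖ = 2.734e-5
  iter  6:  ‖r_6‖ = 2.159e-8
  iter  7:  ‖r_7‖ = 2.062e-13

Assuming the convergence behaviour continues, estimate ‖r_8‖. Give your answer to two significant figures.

1.6e-21

First estimate the order: p ≈ ln(‖r_7‖/‖r_6‖) / ln(‖r_6‖/‖r_5‖) = ln(2.062e-13/2.159e-8)/ln(2.159e-8/2.734e-5) = ln(9.55072e-06)/ln(0.000789685) ≈ 1.6180.
Then ‖r_8‖ ≈ ‖r_7‖·(‖r_7‖/‖r_6‖)^p = 2.062e-13·(9.55072e-06)^1.6180 = 2.062e-13·7.54568e-09 ≈ 1.556e-21.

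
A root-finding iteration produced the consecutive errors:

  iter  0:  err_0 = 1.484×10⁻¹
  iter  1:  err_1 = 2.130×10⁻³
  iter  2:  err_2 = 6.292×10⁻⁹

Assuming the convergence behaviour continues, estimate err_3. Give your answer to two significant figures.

First estimate the order: p ≈ ln(err_2/err_1) / ln(err_1/err_0) = ln(6.292×10⁻⁹/2.130×10⁻³)/ln(2.130×10⁻³/1.484×10⁻¹) = ln(2.95399e-06)/ln(0.0143531) ≈ 3.0002.
Then err_3 ≈ err_2·(err_2/err_1)^p = 6.292×10⁻⁹·(2.95399e-06)^3.0002 = 6.292×10⁻⁹·2.57111e-17 ≈ 1.618e-25.

1.6e-25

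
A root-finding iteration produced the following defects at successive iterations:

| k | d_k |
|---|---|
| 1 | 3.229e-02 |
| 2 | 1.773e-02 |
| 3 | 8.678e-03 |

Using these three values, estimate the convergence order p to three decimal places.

1.192

p ≈ ln(d_3/d_2) / ln(d_2/d_1)
  = ln(8.678e-03/1.773e-02) / ln(1.773e-02/3.229e-02)
  = ln(0.489453) / ln(0.549086)
  = -0.714467 / -0.599500 ≈ 1.191771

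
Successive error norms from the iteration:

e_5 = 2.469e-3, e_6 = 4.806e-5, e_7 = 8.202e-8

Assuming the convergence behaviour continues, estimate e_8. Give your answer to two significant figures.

2.7e-12

First estimate the order: p ≈ ln(e_7/e_6) / ln(e_6/e_5) = ln(8.202e-8/4.806e-5)/ln(4.806e-5/2.469e-3) = ln(0.00170662)/ln(0.0194654) ≈ 1.6179.
Then e_8 ≈ e_7·(e_7/e_6)^p = 8.202e-8·(0.00170662)^1.6179 = 8.202e-8·3.32563e-05 ≈ 2.728e-12.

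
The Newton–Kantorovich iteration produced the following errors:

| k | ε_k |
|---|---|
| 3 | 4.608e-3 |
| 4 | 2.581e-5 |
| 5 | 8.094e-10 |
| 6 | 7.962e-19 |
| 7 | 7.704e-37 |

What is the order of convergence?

2

Consecutive ratios: ε_7/ε_6 = 7.704e-37/7.962e-19 = 9.67596e-19, ε_6/ε_5 = 7.962e-19/8.094e-10 = 9.83692e-10.
p ≈ ln(9.67596e-19)/ln(9.83692e-10) = -41.4795/-20.7397 ≈ 2.00.
So the convergence is quadratic (order 2).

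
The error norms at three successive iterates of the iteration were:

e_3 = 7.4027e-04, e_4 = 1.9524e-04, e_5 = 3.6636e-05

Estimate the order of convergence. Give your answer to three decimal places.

p ≈ ln(e_5/e_4) / ln(e_4/e_3)
  = ln(3.6636e-05/1.9524e-04) / ln(1.9524e-04/7.4027e-04)
  = ln(0.187646) / ln(0.263742)
  = -1.673198 / -1.332784 ≈ 1.255416

1.255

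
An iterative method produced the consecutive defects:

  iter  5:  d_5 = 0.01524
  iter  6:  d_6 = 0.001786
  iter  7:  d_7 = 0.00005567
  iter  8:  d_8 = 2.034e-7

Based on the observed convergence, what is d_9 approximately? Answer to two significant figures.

First estimate the order: p ≈ ln(d_8/d_7) / ln(d_7/d_6) = ln(2.034e-7/0.00005567)/ln(0.00005567/0.001786) = ln(0.00365367)/ln(0.0311702) ≈ 1.6181.
Then d_9 ≈ d_8·(d_8/d_7)^p = 2.034e-7·(0.00365367)^1.6181 = 2.034e-7·0.000113829 ≈ 2.315e-11.

2.3e-11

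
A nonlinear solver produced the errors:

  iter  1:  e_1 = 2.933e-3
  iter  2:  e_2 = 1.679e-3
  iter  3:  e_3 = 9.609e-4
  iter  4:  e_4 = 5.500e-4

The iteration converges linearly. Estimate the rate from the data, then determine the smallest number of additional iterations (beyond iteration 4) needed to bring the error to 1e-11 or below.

32

Rate ρ ≈ e_4/e_3 = 5.500e-4/9.609e-4 = 0.5724.
After j more steps, e_{4+j} ≈ 5.500e-4·ρ^j; need ρ^j ≤ 1e-11/5.500e-4 = 1.81818e-08.
j ≥ ln(1.81818e-08)/ln(0.5724) = -17.8228/-0.55792 = 31.945.
So 32 more iterations are needed.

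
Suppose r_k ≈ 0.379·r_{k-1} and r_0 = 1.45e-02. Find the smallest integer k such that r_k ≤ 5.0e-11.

After k steps, r_k ≈ 1.45e-02·0.379^k.
Need 0.379^k ≤ 5.0e-11/1.45e-02 = 3.44828e-09.
k ≥ ln(3.44828e-09)/ln(0.379) = -19.4854/-0.97022 = 20.083.
Smallest integer k = 21.

21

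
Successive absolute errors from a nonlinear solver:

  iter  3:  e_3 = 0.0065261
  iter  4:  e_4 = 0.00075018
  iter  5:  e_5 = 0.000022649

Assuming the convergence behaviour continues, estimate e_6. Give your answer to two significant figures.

First estimate the order: p ≈ ln(e_5/e_4) / ln(e_4/e_3) = ln(0.000022649/0.00075018)/ln(0.00075018/0.0065261) = ln(0.0301914)/ln(0.114951) ≈ 1.6180.
Then e_6 ≈ e_5·(e_5/e_4)^p = 0.000022649·(0.0301914)^1.6180 = 0.000022649·0.00347097 ≈ 7.861e-08.

7.9e-8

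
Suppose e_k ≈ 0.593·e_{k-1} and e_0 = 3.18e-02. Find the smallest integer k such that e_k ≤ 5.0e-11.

39

After k steps, e_k ≈ 3.18e-02·0.593^k.
Need 0.593^k ≤ 5.0e-11/3.18e-02 = 1.57233e-09.
k ≥ ln(1.57233e-09)/ln(0.593) = -20.2707/-0.52256 = 38.791.
Smallest integer k = 39.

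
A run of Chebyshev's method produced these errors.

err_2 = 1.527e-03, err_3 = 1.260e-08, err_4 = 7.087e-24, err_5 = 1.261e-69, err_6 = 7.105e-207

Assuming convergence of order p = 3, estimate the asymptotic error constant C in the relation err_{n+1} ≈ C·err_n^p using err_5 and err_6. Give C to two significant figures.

3.5

C ≈ err_6 / err_5^3
  = 7.105e-207 / (1.261e-69)^3
  = 7.105e-207 / 2.00514e-207 ≈ 3.5434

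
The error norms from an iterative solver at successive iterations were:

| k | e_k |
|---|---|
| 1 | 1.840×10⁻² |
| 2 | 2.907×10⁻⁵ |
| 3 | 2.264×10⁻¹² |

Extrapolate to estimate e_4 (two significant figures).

2.1e-30

First estimate the order: p ≈ ln(e_3/e_2) / ln(e_2/e_1) = ln(2.264×10⁻¹²/2.907×10⁻⁵)/ln(2.907×10⁻⁵/1.840×10⁻²) = ln(7.7881e-08)/ln(0.00157989) ≈ 2.5375.
Then e_4 ≈ e_3·(e_3/e_2)^p = 2.264×10⁻¹²·(7.7881e-08)^2.5375 = 2.264×10⁻¹²·9.16236e-19 ≈ 2.074e-30.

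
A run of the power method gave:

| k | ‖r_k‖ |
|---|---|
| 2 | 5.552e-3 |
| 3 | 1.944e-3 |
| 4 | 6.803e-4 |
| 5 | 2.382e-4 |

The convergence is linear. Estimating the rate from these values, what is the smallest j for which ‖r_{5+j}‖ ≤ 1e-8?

10

Rate ρ ≈ ‖r_5‖/‖r_4‖ = 2.382e-4/6.803e-4 = 0.3501.
After j more steps, ‖r_{5+j}‖ ≈ 2.382e-4·ρ^j; need ρ^j ≤ 1e-8/2.382e-4 = 4.19815e-05.
j ≥ ln(4.19815e-05)/ln(0.3501) = -10.0783/-1.04954 = 9.603.
So 10 more iterations are needed.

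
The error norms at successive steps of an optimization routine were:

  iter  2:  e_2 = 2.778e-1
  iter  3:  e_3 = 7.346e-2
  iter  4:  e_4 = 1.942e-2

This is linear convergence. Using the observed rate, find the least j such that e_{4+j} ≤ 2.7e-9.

Rate ρ ≈ e_4/e_3 = 1.942e-2/7.346e-2 = 0.2644.
After j more steps, e_{4+j} ≈ 1.942e-2·ρ^j; need ρ^j ≤ 2.7e-9/1.942e-2 = 1.39032e-07.
j ≥ ln(1.39032e-07)/ln(0.2644) = -15.7886/-1.33029 = 11.869.
So 12 more iterations are needed.

12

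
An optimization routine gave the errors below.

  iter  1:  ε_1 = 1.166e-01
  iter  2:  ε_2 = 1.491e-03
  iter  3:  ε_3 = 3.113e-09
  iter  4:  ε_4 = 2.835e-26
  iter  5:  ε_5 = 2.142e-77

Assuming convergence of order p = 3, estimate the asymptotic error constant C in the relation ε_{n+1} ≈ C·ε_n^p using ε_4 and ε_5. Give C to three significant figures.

C ≈ ε_5 / ε_4^3
  = 2.142e-77 / (2.835e-26)^3
  = 2.142e-77 / 2.27855e-77 ≈ 0.94007

0.940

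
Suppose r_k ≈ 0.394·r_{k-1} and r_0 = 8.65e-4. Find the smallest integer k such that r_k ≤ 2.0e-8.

After k steps, r_k ≈ 8.65e-4·0.394^k.
Need 0.394^k ≤ 2.0e-8/8.65e-4 = 2.31214e-05.
k ≥ ln(2.31214e-05)/ln(0.394) = -10.6748/-0.93140 = 11.461.
Smallest integer k = 12.

12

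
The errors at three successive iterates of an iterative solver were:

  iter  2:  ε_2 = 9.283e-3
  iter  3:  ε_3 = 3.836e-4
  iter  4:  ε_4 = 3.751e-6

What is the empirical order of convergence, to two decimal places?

p ≈ ln(ε_4/ε_3) / ln(ε_3/ε_2)
  = ln(3.751e-6/3.836e-4) / ln(3.836e-4/9.283e-3)
  = ln(0.00977842) / ln(0.0413228)
  = -4.62758 / -3.18634 ≈ 1.45232

1.45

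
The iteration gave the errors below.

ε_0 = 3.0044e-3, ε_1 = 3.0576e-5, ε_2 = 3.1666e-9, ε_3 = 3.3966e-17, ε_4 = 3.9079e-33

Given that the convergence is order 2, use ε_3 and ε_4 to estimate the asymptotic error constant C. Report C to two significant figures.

C ≈ ε_4 / ε_3^2
  = 3.9079e-33 / (3.3966e-17)^2
  = 3.9079e-33 / 1.15369e-33 ≈ 3.3873

3.4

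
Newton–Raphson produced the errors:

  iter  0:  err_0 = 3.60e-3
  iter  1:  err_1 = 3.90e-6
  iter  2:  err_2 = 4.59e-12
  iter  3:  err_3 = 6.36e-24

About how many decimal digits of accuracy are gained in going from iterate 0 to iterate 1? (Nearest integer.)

Digits gained ≈ log₁₀(err_0/err_1) = log₁₀(3.60e-3/3.90e-6) = log₁₀(923.077) ≈ 2.965.

3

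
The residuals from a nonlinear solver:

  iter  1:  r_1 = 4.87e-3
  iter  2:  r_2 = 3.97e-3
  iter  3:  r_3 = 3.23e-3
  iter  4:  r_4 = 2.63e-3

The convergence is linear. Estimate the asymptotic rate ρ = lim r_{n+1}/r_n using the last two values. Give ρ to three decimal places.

ρ ≈ r_4/r_3 = 2.63e-3/3.23e-3 = 0.81424

0.814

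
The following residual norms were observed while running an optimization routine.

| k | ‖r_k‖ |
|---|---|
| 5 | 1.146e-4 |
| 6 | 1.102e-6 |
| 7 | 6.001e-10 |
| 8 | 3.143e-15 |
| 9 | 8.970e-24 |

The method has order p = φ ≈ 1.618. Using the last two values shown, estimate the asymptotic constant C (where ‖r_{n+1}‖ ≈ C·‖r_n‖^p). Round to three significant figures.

C ≈ ‖r_9‖ / ‖r_8‖^1.618
  = 8.970e-24 / (3.143e-15)^1.618
  = 8.970e-24 / 3.42534e-24 ≈ 2.6187

2.62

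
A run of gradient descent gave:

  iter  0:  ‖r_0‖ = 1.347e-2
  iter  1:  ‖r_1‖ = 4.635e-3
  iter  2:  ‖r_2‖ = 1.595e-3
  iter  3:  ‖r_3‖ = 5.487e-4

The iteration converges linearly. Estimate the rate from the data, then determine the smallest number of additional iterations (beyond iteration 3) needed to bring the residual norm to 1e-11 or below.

Rate ρ ≈ ‖r_3‖/‖r_2‖ = 5.487e-4/1.595e-3 = 0.3440.
After j more steps, ‖r_{3+j}‖ ≈ 5.487e-4·ρ^j; need ρ^j ≤ 1e-11/5.487e-4 = 1.82249e-08.
j ≥ ln(1.82249e-08)/ln(0.3440) = -17.8205/-1.06711 = 16.700.
So 17 more iterations are needed.

17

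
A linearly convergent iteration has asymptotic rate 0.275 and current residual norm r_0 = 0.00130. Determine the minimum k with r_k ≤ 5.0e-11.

After k steps, r_k ≈ 0.00130·0.275^k.
Need 0.275^k ≤ 5.0e-11/0.00130 = 3.84615e-08.
k ≥ ln(3.84615e-08)/ln(0.275) = -17.0736/-1.29098 = 13.225.
Smallest integer k = 14.

14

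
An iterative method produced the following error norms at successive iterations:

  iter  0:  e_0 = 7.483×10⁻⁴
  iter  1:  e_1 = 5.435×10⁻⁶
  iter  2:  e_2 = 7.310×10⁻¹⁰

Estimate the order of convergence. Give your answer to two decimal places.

p ≈ ln(e_2/e_1) / ln(e_1/e_0)
  = ln(7.310×10⁻¹⁰/5.435×10⁻⁶) / ln(5.435×10⁻⁶/7.483×10⁻⁴)
  = ln(0.000134499) / ln(0.00726313)
  = -8.91395 / -4.92494 ≈ 1.80996

1.81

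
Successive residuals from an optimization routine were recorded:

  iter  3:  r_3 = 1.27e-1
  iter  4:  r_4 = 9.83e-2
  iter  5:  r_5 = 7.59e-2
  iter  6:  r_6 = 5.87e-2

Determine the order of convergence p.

1

Consecutive ratios: r_6/r_5 = 5.87e-2/7.59e-2 = 0.773386, r_5/r_4 = 7.59e-2/9.83e-2 = 0.772126.
p ≈ ln(0.773386)/ln(0.772126) = -0.2570/-0.2586 ≈ 0.99.
So the convergence is linear (order 1).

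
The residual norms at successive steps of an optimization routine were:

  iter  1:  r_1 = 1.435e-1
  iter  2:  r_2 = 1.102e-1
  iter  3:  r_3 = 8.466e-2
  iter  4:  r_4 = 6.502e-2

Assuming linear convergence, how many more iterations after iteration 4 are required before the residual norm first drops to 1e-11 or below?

86

Rate ρ ≈ r_4/r_3 = 6.502e-2/8.466e-2 = 0.7680.
After j more steps, r_{4+j} ≈ 6.502e-2·ρ^j; need ρ^j ≤ 1e-11/6.502e-2 = 1.53799e-10.
j ≥ ln(1.53799e-10)/ln(0.7680) = -22.5954/-0.26397 = 85.598.
So 86 more iterations are needed.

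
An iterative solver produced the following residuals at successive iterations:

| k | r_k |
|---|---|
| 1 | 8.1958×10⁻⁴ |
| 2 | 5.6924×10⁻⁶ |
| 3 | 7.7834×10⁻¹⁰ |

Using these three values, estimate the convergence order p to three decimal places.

1.790

p ≈ ln(r_3/r_2) / ln(r_2/r_1)
  = ln(7.7834×10⁻¹⁰/5.6924×10⁻⁶) / ln(5.6924×10⁻⁶/8.1958×10⁻⁴)
  = ln(0.000136733) / ln(0.00694551)
  = -8.897480 / -4.969660 ≈ 1.790360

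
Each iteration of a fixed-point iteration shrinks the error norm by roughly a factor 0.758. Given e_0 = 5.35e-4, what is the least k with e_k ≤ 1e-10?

56

After k steps, e_k ≈ 5.35e-4·0.758^k.
Need 0.758^k ≤ 1e-10/5.35e-4 = 1.86916e-07.
k ≥ ln(1.86916e-07)/ln(0.758) = -15.4926/-0.27707 = 55.916.
Smallest integer k = 56.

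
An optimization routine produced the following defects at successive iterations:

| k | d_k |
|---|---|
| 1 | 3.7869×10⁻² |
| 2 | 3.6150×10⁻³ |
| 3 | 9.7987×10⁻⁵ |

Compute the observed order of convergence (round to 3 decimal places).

p ≈ ln(d_3/d_2) / ln(d_2/d_1)
  = ln(9.7987×10⁻⁵/3.6150×10⁻³) / ln(3.6150×10⁻³/3.7869×10⁻²)
  = ln(0.0271057) / ln(0.0954607)
  = -3.608011 / -2.349041 ≈ 1.535951

1.536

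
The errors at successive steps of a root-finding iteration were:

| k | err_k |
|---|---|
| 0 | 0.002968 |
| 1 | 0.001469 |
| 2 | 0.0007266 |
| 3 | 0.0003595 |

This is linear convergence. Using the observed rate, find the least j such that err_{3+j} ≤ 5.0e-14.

Rate ρ ≈ err_3/err_2 = 0.0003595/0.0007266 = 0.4948.
After j more steps, err_{3+j} ≈ 0.0003595·ρ^j; need ρ^j ≤ 5.0e-14/0.0003595 = 1.39082e-10.
j ≥ ln(1.39082e-10)/ln(0.4948) = -22.6960/-0.70360 = 32.257.
So 33 more iterations are needed.

33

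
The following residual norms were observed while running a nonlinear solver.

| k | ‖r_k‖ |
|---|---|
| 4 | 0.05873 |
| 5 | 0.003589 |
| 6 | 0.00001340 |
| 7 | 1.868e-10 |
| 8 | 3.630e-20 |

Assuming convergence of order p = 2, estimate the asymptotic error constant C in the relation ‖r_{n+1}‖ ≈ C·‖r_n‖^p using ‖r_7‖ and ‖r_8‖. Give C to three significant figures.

C ≈ ‖r_8‖ / ‖r_7‖^2
  = 3.630e-20 / (1.868e-10)^2
  = 3.630e-20 / 3.48942e-20 ≈ 1.0403

1.04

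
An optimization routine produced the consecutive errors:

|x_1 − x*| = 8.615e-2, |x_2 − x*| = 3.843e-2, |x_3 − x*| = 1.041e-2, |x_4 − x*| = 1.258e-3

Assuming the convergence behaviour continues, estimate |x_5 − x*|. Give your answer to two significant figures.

4.1e-5

First estimate the order: p ≈ ln(|x_4 − x*|/|x_3 − x*|) / ln(|x_3 − x*|/|x_2 − x*|) = ln(1.258e-3/1.041e-2)/ln(1.041e-2/3.843e-2) = ln(0.120845)/ln(0.270882) ≈ 1.6180.
Then |x_5 − x*| ≈ |x_4 − x*|·(|x_4 − x*|/|x_3 − x*|)^p = 1.258e-3·(0.120845)^1.6180 = 1.258e-3·0.0327375 ≈ 4.118e-05.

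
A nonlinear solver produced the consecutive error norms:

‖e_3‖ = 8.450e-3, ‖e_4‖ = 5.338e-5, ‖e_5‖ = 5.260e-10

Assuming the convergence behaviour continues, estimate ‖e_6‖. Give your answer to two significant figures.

2.1e-21

First estimate the order: p ≈ ln(‖e_5‖/‖e_4‖) / ln(‖e_4‖/‖e_3‖) = ln(5.260e-10/5.338e-5)/ln(5.338e-5/8.450e-3) = ln(9.85388e-06)/ln(0.00631716) ≈ 2.2762.
Then ‖e_6‖ ≈ ‖e_5‖·(‖e_5‖/‖e_4‖)^p = 5.260e-10·(9.85388e-06)^2.2762 = 5.260e-10·4.02206e-12 ≈ 2.116e-21.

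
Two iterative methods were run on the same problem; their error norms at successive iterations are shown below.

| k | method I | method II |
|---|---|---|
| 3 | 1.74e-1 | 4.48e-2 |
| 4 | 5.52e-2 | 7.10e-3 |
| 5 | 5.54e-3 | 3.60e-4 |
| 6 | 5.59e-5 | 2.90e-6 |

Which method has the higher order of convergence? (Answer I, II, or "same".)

I

Method I: p ≈ ln(5.59e-5/5.54e-3)/ln(5.54e-3/5.52e-2) ≈ 2.00.
Method II: p ≈ ln(2.90e-6/3.60e-4)/ln(3.60e-4/7.10e-3) ≈ 1.62.
Method I has the higher order (≈2.0 vs ≈1.6).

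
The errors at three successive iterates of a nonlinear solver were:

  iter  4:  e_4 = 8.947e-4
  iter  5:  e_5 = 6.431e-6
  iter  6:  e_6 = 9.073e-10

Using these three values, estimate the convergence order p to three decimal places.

1.796

p ≈ ln(e_6/e_5) / ln(e_5/e_4)
  = ln(9.073e-10/6.431e-6) / ln(6.431e-6/8.947e-4)
  = ln(0.000141082) / ln(0.00718788)
  = -8.866169 / -4.935359 ≈ 1.796459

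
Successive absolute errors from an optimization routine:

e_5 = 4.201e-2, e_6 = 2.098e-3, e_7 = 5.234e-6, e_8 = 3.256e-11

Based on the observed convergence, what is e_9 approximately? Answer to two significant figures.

1.3e-21

First estimate the order: p ≈ ln(e_8/e_7) / ln(e_7/e_6) = ln(3.256e-11/5.234e-6)/ln(5.234e-6/2.098e-3) = ln(6.22086e-06)/ln(0.00249476) ≈ 2.0001.
Then e_9 ≈ e_8·(e_8/e_7)^p = 3.256e-11·(6.22086e-06)^2.0001 = 3.256e-11·3.86527e-11 ≈ 1.259e-21.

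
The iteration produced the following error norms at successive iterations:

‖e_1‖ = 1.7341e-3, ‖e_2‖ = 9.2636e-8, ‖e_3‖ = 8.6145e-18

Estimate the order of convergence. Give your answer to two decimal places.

p ≈ ln(‖e_3‖/‖e_2‖) / ln(‖e_2‖/‖e_1‖)
  = ln(8.6145e-18/9.2636e-8) / ln(9.2636e-8/1.7341e-3)
  = ln(9.2993e-11) / ln(5.34202e-05)
  = -23.09850 / -9.83732 ≈ 2.34805

2.35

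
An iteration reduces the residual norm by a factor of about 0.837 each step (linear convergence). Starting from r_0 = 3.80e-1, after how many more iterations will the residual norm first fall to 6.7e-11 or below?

127

After k steps, r_k ≈ 3.80e-1·0.837^k.
Need 0.837^k ≤ 6.7e-11/3.80e-1 = 1.76316e-10.
k ≥ ln(1.76316e-10)/ln(0.837) = -22.4587/-0.17793 = 126.222.
Smallest integer k = 127.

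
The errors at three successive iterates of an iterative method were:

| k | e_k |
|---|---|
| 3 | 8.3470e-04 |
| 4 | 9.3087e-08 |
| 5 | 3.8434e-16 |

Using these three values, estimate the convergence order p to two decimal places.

p ≈ ln(e_5/e_4) / ln(e_4/e_3)
  = ln(3.8434e-16/9.3087e-08) / ln(9.3087e-08/8.3470e-04)
  = ln(4.12883e-09) / ln(0.000111522)
  = -19.30527 / -9.10129 ≈ 2.12116

2.12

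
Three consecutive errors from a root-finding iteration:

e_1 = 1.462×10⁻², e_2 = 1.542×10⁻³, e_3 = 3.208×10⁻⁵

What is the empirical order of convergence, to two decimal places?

p ≈ ln(e_3/e_2) / ln(e_2/e_1)
  = ln(3.208×10⁻⁵/1.542×10⁻³) / ln(1.542×10⁻³/1.462×10⁻²)
  = ln(0.0208042) / ln(0.105472)
  = -3.87260 / -2.24931 ≈ 1.72168

1.72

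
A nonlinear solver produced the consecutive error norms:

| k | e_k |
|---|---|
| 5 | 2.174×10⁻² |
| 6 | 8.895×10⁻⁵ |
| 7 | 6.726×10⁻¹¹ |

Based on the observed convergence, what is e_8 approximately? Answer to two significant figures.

1.4e-26

First estimate the order: p ≈ ln(e_7/e_6) / ln(e_6/e_5) = ln(6.726×10⁻¹¹/8.895×10⁻⁵)/ln(8.895×10⁻⁵/2.174×10⁻²) = ln(7.56155e-07)/ln(0.00409154) ≈ 2.5633.
Then e_8 ≈ e_7·(e_7/e_6)^p = 6.726×10⁻¹¹·(7.56155e-07)^2.5633 = 6.726×10⁻¹¹·2.03724e-16 ≈ 1.37e-26.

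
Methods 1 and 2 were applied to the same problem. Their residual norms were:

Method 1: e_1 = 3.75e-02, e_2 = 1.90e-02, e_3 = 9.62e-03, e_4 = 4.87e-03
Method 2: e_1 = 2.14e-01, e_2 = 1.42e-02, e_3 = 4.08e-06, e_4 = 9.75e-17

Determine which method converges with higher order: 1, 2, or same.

2

Method 1: p ≈ ln(4.87e-03/9.62e-03)/ln(9.62e-03/1.90e-02) ≈ 1.00.
Method 2: p ≈ ln(9.75e-17/4.08e-06)/ln(4.08e-06/1.42e-02) ≈ 3.00.
Method 2 has the higher order (≈3.0 vs ≈1.0).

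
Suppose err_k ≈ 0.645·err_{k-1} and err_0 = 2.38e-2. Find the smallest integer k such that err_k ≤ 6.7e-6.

19

After k steps, err_k ≈ 2.38e-2·0.645^k.
Need 0.645^k ≤ 6.7e-6/2.38e-2 = 0.000281513.
k ≥ ln(0.000281513)/ln(0.645) = -8.1753/-0.43850 = 18.644.
Smallest integer k = 19.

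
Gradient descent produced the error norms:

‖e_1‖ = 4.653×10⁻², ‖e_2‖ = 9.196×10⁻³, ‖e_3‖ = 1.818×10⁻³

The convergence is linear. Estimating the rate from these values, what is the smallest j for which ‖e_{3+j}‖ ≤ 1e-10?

Rate ρ ≈ ‖e_3‖/‖e_2‖ = 1.818×10⁻³/9.196×10⁻³ = 0.1977.
After j more steps, ‖e_{3+j}‖ ≈ 1.818×10⁻³·ρ^j; need ρ^j ≤ 1e-10/1.818×10⁻³ = 5.50055e-08.
j ≥ ln(5.50055e-08)/ln(0.1977) = -16.7158/-1.62100 = 10.312.
So 11 more iterations are needed.

11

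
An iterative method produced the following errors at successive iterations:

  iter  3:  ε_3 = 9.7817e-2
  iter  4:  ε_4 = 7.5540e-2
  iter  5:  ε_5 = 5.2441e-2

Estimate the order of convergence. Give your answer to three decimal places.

p ≈ ln(ε_5/ε_4) / ln(ε_4/ε_3)
  = ln(5.2441e-2/7.5540e-2) / ln(7.5540e-2/9.7817e-2)
  = ln(0.694215) / ln(0.772258)
  = -0.364974 / -0.258437 ≈ 1.412236

1.412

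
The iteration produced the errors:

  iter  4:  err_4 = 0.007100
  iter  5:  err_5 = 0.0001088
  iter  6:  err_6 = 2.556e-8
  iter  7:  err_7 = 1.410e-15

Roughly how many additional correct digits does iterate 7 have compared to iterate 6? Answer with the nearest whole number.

Digits gained ≈ log₁₀(err_6/err_7) = log₁₀(2.556e-8/1.410e-15) = log₁₀(1.81277e+07) ≈ 7.258.

7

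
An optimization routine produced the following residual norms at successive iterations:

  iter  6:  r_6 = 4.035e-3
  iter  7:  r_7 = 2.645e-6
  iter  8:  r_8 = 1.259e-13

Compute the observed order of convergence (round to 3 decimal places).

p ≈ ln(r_8/r_7) / ln(r_7/r_6)
  = ln(1.259e-13/2.645e-6) / ln(2.645e-6/4.035e-3)
  = ln(4.75992e-08) / ln(0.000655514)
  = -16.860450 / -7.330091 ≈ 2.300169

2.300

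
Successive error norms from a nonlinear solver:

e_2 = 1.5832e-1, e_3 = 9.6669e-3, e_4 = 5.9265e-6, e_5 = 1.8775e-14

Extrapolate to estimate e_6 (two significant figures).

6.1e-37

First estimate the order: p ≈ ln(e_5/e_4) / ln(e_4/e_3) = ln(1.8775e-14/5.9265e-6)/ln(5.9265e-6/9.6669e-3) = ln(3.16797e-09)/ln(0.000613071) ≈ 2.6457.
Then e_6 ≈ e_5·(e_5/e_4)^p = 1.8775e-14·(3.16797e-09)^2.6457 = 1.8775e-14·3.263e-23 ≈ 6.126e-37.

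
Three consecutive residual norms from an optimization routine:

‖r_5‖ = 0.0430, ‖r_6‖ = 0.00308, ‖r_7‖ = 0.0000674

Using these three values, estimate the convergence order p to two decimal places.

p ≈ ln(‖r_7‖/‖r_6‖) / ln(‖r_6‖/‖r_5‖)
  = ln(0.0000674/0.00308) / ln(0.00308/0.0430)
  = ln(0.0218831) / ln(0.0716279)
  = -3.82204 / -2.63627 ≈ 1.44979

1.45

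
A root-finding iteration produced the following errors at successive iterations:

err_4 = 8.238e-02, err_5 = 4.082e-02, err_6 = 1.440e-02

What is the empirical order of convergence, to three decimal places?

1.484

p ≈ ln(err_6/err_5) / ln(err_5/err_4)
  = ln(1.440e-02/4.082e-02) / ln(4.082e-02/8.238e-02)
  = ln(0.352768) / ln(0.495509)
  = -1.041945 / -0.702170 ≈ 1.483893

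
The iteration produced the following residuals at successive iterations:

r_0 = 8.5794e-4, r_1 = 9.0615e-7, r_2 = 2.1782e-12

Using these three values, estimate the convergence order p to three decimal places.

p ≈ ln(r_2/r_1) / ln(r_1/r_0)
  = ln(2.1782e-12/9.0615e-7) / ln(9.0615e-7/8.5794e-4)
  = ln(2.4038e-06) / ln(0.00105619)
  = -12.938460 / -6.853087 ≈ 1.887975

1.888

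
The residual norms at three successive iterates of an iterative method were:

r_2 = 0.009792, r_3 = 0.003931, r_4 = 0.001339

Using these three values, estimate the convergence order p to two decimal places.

p ≈ ln(r_4/r_3) / ln(r_3/r_2)
  = ln(0.001339/0.003931) / ln(0.003931/0.009792)
  = ln(0.340626) / ln(0.40145)
  = -1.07697 / -0.91267 ≈ 1.18002

1.18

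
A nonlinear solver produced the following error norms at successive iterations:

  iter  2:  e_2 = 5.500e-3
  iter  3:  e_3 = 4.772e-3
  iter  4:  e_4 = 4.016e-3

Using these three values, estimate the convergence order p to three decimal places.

p ≈ ln(e_4/e_3) / ln(e_3/e_2)
  = ln(4.016e-3/4.772e-3) / ln(4.772e-3/5.500e-3)
  = ln(0.841576) / ln(0.867636)
  = -0.172479 / -0.141983 ≈ 1.214786

1.215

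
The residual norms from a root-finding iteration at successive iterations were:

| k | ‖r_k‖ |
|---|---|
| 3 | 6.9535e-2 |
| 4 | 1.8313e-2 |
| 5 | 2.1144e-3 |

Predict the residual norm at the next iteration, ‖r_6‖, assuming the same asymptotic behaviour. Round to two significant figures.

First estimate the order: p ≈ ln(‖r_5‖/‖r_4‖) / ln(‖r_4‖/‖r_3‖) = ln(2.1144e-3/1.8313e-2)/ln(1.8313e-2/6.9535e-2) = ln(0.115459)/ln(0.263364) ≈ 1.6181.
Then ‖r_6‖ ≈ ‖r_5‖·(‖r_5‖/‖r_4‖)^p = 2.1144e-3·(0.115459)^1.6181 = 2.1144e-3·0.0304029 ≈ 6.428e-05.

6.4e-5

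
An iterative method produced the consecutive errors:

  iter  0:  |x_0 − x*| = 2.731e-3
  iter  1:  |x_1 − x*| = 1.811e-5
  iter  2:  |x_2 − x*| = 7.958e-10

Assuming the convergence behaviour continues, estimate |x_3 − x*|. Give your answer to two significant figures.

First estimate the order: p ≈ ln(|x_2 − x*|/|x_1 − x*|) / ln(|x_1 − x*|/|x_0 − x*|) = ln(7.958e-10/1.811e-5)/ln(1.811e-5/2.731e-3) = ln(4.39426e-05)/ln(0.00663127) ≈ 2.0001.
Then |x_3 − x*| ≈ |x_2 − x*|·(|x_2 − x*|/|x_1 − x*|)^p = 7.958e-10·(4.39426e-05)^2.0001 = 7.958e-10·1.92902e-09 ≈ 1.535e-18.

1.5e-18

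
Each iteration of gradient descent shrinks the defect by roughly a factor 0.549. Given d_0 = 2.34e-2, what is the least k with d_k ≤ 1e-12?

After k steps, d_k ≈ 2.34e-2·0.549^k.
Need 0.549^k ≤ 1e-12/2.34e-2 = 4.2735e-11.
k ≥ ln(4.2735e-11)/ln(0.549) = -23.8760/-0.59966 = 39.816.
Smallest integer k = 40.

40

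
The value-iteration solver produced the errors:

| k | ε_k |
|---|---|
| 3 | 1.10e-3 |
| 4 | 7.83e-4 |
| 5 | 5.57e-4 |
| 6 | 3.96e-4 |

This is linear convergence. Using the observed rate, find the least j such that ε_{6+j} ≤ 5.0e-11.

Rate ρ ≈ ε_6/ε_5 = 3.96e-4/5.57e-4 = 0.7110.
After j more steps, ε_{6+j} ≈ 3.96e-4·ρ^j; need ρ^j ≤ 5.0e-11/3.96e-4 = 1.26263e-07.
j ≥ ln(1.26263e-07)/ln(0.7110) = -15.8849/-0.34108 = 46.572.
So 47 more iterations are needed.

47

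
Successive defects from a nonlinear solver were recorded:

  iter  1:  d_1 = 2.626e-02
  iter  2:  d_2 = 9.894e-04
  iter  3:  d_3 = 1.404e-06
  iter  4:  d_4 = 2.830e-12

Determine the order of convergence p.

2

Consecutive ratios: d_4/d_3 = 2.830e-12/1.404e-06 = 2.01567e-06, d_3/d_2 = 1.404e-06/9.894e-04 = 0.00141904.
p ≈ ln(2.01567e-06)/ln(0.00141904) = -13.1146/-6.5578 ≈ 2.00.
So the convergence is quadratic (order 2).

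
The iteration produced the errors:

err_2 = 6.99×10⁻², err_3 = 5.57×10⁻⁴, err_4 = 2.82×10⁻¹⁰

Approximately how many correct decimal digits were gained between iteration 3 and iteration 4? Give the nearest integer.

6

Digits gained ≈ log₁₀(err_3/err_4) = log₁₀(5.57×10⁻⁴/2.82×10⁻¹⁰) = log₁₀(1.97518e+06) ≈ 6.296.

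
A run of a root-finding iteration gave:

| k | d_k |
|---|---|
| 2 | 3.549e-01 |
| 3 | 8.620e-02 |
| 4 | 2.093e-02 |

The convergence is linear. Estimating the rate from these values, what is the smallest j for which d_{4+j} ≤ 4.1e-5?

Rate ρ ≈ d_4/d_3 = 2.093e-02/8.620e-02 = 0.2428.
After j more steps, d_{4+j} ≈ 2.093e-02·ρ^j; need ρ^j ≤ 4.1e-5/2.093e-02 = 0.00195891.
j ≥ ln(0.00195891)/ln(0.2428) = -6.2354/-1.41552 = 4.405.
So 5 more iterations are needed.

5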